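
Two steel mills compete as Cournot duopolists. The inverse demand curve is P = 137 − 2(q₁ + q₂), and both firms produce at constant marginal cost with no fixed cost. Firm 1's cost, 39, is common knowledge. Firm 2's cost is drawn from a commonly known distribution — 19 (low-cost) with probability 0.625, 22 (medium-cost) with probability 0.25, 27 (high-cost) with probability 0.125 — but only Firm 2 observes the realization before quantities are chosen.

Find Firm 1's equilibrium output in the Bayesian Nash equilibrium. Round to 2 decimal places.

13.29

Each type of Firm 2 best-responds to q₁; Firm 1 best-responds to the expected q₂ over Firm 2's types.
Firm 2 with cost c maximizes (137 − 2(q₁+q₂) − c)·q₂, giving q₂(c) = (137 − c − 2q₁)/4.
E[c₂] = 0.625·19 + 0.25·22 + 0.125·27 = 20.75
Firm 1's FOC against E[q₂] yields q₁ = (137 − 2·39 + E[c₂])/6 = (137 − 78 + 20.75)/6 = 13.2917.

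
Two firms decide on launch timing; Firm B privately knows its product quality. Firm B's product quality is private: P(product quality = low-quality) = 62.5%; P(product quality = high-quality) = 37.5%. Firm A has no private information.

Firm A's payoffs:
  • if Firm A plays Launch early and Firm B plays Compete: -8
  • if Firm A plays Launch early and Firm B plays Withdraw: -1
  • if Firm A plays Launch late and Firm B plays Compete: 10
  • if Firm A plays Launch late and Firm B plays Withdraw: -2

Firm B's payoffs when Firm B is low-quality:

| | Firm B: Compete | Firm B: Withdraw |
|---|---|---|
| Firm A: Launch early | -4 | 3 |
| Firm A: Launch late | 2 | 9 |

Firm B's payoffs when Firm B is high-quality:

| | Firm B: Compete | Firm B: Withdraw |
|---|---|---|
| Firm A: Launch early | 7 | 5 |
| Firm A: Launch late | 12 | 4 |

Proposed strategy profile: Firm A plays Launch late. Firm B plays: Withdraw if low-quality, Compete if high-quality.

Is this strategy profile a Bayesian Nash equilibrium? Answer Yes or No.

Yes

Firm A plays Launch late: E[Launch late] = 0.625·(-2) + 0.375·(10) = 2.5; E[Launch early] = -3.625. Best-responding. ✓
Firm B (product quality low-quality), facing Launch late: Compete gives 2, Withdraw gives 9. Proposed Withdraw is best. ✓
Firm B (product quality high-quality), facing Launch late: Compete gives 12, Withdraw gives 4. Proposed Compete is best. ✓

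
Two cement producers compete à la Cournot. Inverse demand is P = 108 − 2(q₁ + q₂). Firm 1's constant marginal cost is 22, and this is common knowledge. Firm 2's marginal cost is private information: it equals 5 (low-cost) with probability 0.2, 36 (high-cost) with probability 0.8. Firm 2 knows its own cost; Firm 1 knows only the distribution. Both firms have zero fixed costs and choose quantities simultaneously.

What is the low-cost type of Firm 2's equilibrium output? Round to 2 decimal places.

17.93

Firm 2 with cost c maximizes (108 − 2(q₁+q₂) − c)·q₂, giving q₂(c) = (108 − c − 2q₁)/4.
E[c₂] = 0.2·5 + 0.8·36 = 29.8
Firm 1's FOC against E[q₂] yields q₁ = (108 − 2·22 + E[c₂])/6 = (108 − 44 + 29.8)/6 = 15.6333.
q₂(low-cost) = (108 − 5 − 2·15.6333)/4 = 17.9333.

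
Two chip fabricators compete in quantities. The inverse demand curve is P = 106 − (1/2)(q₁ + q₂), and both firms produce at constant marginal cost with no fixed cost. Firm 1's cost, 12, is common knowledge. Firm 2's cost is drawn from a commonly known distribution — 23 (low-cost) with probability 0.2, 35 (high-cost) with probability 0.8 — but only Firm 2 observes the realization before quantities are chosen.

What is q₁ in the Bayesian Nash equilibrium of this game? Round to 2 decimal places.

Type-c best response for Firm 2: q₂(c) = (106 − c) − q₁/2.
Firm 1 maximizes expected profit; its first-order condition is 106 − q₁ − (1/2)E[q₂] − 12 = 0.
Substituting E[q₂] and solving: E[c₂] = 32.6, so q₁ = (106 − 2·12 + 32.6)/(3/2) = 76.4.

76.40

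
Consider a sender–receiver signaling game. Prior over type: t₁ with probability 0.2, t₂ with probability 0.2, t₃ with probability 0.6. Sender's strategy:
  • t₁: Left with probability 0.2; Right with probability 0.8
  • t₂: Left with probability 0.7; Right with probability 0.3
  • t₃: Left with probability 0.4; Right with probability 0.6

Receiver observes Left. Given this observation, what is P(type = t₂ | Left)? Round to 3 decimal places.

Apply Bayes' rule using the sender's strategy as the likelihood.
P(Left) = 0.2·0.2 + 0.2·0.7 + 0.6·0.4 = 0.42
P(t₂ | Left) = (0.2·0.7) / 0.42 = 0.14 / 0.42 = 0.333333

0.333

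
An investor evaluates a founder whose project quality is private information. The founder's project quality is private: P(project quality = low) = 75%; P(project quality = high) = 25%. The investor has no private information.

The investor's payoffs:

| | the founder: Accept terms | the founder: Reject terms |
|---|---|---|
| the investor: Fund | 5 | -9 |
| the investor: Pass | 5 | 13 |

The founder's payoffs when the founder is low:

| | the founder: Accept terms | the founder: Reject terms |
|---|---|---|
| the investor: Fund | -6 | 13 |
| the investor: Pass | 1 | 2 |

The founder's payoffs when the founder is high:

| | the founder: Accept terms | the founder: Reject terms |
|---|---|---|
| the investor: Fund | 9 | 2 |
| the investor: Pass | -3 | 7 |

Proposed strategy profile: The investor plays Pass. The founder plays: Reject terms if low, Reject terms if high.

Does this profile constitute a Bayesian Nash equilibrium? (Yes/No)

The investor plays Pass: E[Pass] = 0.75·(13) + 0.25·(13) = 13; E[Fund] = -9. Best-responding. ✓
The founder (project quality low), facing Pass: Accept terms gives 1, Reject terms gives 2. Proposed Reject terms is best. ✓
The founder (project quality high), facing Pass: Accept terms gives -3, Reject terms gives 7. Proposed Reject terms is best. ✓

Yes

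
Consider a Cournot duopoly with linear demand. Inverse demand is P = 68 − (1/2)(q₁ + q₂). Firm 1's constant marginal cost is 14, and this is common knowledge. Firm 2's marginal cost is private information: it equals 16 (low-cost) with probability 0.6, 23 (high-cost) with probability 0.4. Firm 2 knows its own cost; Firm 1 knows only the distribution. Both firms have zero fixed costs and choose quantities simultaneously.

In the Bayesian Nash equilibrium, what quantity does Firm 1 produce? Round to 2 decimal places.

39.20

Firm 2 with cost c maximizes (68 − (1/2)(q₁+q₂) − c)·q₂, giving q₂(c) = (68 − c − (1/2)q₁).
E[c₂] = 0.6·16 + 0.4·23 = 18.8
Firm 1's FOC against E[q₂] yields q₁ = (68 − 2·14 + E[c₂])/(3/2) = (68 − 28 + 18.8)/(3/2) = 39.2.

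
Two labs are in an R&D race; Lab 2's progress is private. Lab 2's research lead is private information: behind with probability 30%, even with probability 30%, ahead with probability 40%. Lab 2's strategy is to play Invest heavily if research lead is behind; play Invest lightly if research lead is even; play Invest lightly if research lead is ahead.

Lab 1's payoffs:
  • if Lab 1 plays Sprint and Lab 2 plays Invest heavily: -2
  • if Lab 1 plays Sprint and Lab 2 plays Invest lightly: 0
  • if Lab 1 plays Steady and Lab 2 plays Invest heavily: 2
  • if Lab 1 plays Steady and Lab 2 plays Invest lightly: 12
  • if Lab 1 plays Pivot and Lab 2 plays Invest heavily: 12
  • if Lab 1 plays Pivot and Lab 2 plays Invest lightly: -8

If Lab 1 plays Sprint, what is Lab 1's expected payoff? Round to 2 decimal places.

E[Sprint] = 0.3·(-2) + 0.3·0 + 0.4·0 = (-0.6) + 0 + 0 = -0.6

-0.60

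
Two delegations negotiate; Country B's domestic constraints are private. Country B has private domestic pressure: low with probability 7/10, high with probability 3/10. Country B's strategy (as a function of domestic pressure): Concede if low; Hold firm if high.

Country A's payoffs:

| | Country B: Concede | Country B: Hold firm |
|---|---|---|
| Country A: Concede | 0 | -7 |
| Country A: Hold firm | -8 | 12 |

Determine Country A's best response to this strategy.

E[Concede] = 7/10·(0) + 3/10·(-7) = -21/10
E[Hold firm] = 7/10·(-8) + 3/10·(12) = -2
Best response: Hold firm (-2 is the largest).

Hold firm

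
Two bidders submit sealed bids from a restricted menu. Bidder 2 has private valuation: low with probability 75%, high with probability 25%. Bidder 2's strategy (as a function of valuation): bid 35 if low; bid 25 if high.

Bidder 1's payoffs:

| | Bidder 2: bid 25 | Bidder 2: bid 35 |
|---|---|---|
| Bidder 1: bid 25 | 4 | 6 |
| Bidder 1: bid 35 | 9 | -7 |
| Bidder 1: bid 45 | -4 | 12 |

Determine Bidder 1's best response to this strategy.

bid 45

E[bid 25] = 0.75·(6) + 0.25·(4) = 5.5
E[bid 35] = 0.75·(-7) + 0.25·(9) = -3
E[bid 45] = 0.75·(12) + 0.25·(-4) = 8
Best response: bid 45 (8 is the largest).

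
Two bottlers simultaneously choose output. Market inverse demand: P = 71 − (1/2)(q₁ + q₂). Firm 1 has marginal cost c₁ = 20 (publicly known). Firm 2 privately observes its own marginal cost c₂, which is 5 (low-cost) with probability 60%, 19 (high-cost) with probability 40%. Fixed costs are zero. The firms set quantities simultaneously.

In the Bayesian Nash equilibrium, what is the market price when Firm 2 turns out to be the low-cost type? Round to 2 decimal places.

31.07

Type-c best response for Firm 2: q₂(c) = (71 − c) − q₁/2.
Firm 1 maximizes expected profit; its first-order condition is 71 − q₁ − (1/2)E[q₂] − 20 = 0.
Substituting E[q₂] and solving: E[c₂] = 10.6, so q₁ = (71 − 2·20 + 10.6)/(3/2) = 27.7333.
q₂(low-cost) = 52.1333, so P = 71 − (1/2)·(27.7333 + 52.1333) = 31.0667.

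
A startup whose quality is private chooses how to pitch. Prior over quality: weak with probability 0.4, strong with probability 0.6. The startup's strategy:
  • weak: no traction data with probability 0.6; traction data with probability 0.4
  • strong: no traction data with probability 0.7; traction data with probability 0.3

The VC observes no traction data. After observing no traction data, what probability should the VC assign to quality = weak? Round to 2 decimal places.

Apply Bayes' rule using the sender's strategy as the likelihood.
P(no traction data) = 0.4·0.6 + 0.6·0.7 = 0.66
P(weak | no traction data) = (0.4·0.6) / 0.66 = 0.24 / 0.66 = 0.363636

0.36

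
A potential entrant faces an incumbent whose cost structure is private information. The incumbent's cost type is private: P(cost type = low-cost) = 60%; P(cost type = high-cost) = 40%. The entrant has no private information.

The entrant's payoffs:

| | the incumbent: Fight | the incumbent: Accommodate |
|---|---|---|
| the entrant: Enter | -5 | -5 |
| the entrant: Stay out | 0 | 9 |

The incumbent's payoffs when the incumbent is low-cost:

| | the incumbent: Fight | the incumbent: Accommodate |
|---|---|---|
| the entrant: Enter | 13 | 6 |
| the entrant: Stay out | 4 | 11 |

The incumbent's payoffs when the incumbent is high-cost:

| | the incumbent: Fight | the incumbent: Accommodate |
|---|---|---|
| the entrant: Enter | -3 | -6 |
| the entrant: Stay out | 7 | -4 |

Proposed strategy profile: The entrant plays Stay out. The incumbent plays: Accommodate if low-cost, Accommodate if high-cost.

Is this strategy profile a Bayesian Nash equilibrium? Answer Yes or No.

No

The entrant plays Stay out: E[Stay out] = 0.6·(9) + 0.4·(9) = 9; E[Enter] = -5. Best-responding. ✓
The incumbent (cost type low-cost), facing Stay out: Fight gives 4, Accommodate gives 11. Proposed Accommodate is best. ✓
The incumbent (cost type high-cost), facing Stay out: Fight gives 7, Accommodate gives -4. Proposed Accommodate is not best — profitable deviation exists. ✗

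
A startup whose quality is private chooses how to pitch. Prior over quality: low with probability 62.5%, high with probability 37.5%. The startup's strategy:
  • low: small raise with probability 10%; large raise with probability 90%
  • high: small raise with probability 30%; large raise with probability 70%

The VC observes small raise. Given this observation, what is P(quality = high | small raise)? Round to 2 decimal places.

0.64

P(small raise) = 0.625·0.1 + 0.375·0.3 = 0.175
P(high | small raise) = (0.375·0.3) / 0.175 = 0.1125 / 0.175 = 0.642857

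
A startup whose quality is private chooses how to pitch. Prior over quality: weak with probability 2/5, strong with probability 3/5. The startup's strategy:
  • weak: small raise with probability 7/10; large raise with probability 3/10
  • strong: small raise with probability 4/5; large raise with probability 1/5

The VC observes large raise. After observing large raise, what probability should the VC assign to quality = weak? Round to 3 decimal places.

0.500

P(large raise) = (2/5)·(3/10) + (3/5)·(1/5) = 6/25
P(weak | large raise) = ((2/5)·(3/10)) / (6/25) = (3/25) / (6/25) = 1/2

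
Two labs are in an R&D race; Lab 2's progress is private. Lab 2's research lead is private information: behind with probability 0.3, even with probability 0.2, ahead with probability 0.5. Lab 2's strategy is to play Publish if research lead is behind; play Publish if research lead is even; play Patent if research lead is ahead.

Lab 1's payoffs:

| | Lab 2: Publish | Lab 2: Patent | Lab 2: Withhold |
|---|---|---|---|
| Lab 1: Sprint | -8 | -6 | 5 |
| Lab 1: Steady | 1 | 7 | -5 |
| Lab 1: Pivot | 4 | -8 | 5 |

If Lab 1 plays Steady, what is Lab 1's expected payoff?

4

E[Steady] = 0.3·1 + 0.2·1 + 0.5·7 = 0.3 + 0.2 + 3.5 = 4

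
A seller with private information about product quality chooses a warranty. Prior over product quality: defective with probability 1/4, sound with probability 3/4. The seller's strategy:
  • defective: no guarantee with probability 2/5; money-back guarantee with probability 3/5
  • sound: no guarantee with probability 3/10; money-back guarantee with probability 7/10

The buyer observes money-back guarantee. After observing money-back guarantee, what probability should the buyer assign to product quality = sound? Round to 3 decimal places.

0.778

Apply Bayes' rule using the sender's strategy as the likelihood.
P(money-back guarantee) = (1/4)·(3/5) + (3/4)·(7/10) = 27/40
P(sound | money-back guarantee) = ((3/4)·(7/10)) / (27/40) = (21/40) / (27/40) = 7/9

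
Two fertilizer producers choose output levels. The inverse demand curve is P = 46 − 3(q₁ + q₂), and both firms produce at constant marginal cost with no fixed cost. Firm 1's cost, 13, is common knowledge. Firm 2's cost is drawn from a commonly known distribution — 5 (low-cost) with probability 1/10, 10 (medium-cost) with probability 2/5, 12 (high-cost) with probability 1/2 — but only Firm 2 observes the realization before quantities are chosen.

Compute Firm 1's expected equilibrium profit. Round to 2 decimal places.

Type-c best response for Firm 2: q₂(c) = (46 − c)/6 − q₁/2.
Firm 1 maximizes expected profit; its first-order condition is 46 − 6q₁ − 3E[q₂] − 13 = 0.
Substituting E[q₂] and solving: E[c₂] = 10.5, so q₁ = (46 − 2·13 + 10.5)/9 = 3.38889.
E[P] = 46 − 3·(q₁ + E[q₂]) = 23.1667; Firm 1's expected profit = (E[P] − 13)·q₁ = (23.1667 − 13)·3.38889 = 34.4537.

34.45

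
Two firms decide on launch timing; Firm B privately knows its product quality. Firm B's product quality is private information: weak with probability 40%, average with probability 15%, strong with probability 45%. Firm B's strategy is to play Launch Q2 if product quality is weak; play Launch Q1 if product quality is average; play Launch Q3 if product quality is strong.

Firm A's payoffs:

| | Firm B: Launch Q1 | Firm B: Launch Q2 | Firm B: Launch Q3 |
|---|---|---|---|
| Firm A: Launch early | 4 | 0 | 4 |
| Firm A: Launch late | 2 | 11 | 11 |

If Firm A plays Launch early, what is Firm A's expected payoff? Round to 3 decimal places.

2.400

E[Launch early] = 0.4·0 + 0.15·4 + 0.45·4 = 0 + 0.6 + 1.8 = 2.4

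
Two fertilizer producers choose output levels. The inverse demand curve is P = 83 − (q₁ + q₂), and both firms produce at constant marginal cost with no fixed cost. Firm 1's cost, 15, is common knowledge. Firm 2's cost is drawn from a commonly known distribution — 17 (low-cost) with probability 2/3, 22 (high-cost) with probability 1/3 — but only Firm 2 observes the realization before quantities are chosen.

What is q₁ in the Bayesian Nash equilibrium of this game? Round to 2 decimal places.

Each type of Firm 2 best-responds to q₁; Firm 1 best-responds to the expected q₂ over Firm 2's types.
Firm 2 with cost c maximizes (83 − (q₁+q₂) − c)·q₂, giving q₂(c) = (83 − c − q₁)/2.
E[c₂] = 2/3·17 + 1/3·22 = 18.6667
Firm 1's FOC against E[q₂] yields q₁ = (83 − 2·15 + E[c₂])/3 = (83 − 30 + 18.6667)/3 = 23.8889.

23.89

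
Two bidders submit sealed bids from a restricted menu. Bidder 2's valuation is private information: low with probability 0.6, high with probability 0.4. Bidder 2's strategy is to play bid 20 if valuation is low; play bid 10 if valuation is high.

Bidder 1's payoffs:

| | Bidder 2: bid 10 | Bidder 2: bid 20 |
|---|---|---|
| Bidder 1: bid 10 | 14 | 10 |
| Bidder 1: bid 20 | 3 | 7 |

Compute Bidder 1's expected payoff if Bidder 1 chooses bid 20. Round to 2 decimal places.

5.40

Take the expectation over Bidder 2's valuation, weighting each type's action by its prior probability.
E[bid 20] = 0.6·7 + 0.4·3 = 4.2 + 1.2 = 5.4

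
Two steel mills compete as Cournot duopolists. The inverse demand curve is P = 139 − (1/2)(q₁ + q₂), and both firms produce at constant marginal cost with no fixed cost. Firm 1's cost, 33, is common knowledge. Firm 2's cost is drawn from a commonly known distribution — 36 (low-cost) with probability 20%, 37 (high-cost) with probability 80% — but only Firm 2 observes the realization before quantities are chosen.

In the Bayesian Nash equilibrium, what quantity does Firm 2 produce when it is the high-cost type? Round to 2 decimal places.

65.40

Type-c best response for Firm 2: q₂(c) = (139 − c) − q₁/2.
Firm 1 maximizes expected profit; its first-order condition is 139 − q₁ − (1/2)E[q₂] − 33 = 0.
Substituting E[q₂] and solving: E[c₂] = 36.8, so q₁ = (139 − 2·33 + 36.8)/(3/2) = 73.2.
q₂(high-cost) = (139 − 37 − (1/2)·73.2) = 65.4.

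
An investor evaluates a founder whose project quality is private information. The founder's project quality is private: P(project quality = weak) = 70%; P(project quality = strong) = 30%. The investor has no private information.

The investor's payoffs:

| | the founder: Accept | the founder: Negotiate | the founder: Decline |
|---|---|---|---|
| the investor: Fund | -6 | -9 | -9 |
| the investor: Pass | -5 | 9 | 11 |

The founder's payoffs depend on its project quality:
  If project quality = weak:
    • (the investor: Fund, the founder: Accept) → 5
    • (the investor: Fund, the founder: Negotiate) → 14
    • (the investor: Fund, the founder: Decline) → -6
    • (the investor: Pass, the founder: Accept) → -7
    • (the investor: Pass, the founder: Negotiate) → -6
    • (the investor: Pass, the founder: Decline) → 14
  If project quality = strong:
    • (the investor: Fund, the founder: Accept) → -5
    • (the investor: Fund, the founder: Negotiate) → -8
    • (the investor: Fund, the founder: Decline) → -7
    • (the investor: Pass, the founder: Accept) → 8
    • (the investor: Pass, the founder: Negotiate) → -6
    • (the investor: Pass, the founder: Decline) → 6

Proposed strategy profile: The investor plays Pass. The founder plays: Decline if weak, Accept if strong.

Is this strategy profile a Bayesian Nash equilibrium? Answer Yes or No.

Yes

The investor plays Pass: E[Pass] = 0.7·(11) + 0.3·(-5) = 6.2; E[Fund] = -8.1. Best-responding. ✓
The founder (project quality weak), facing Pass: Accept gives -7, Negotiate gives -6, Decline gives 14. Proposed Decline is best. ✓
The founder (project quality strong), facing Pass: Accept gives 8, Negotiate gives -6, Decline gives 6. Proposed Accept is best. ✓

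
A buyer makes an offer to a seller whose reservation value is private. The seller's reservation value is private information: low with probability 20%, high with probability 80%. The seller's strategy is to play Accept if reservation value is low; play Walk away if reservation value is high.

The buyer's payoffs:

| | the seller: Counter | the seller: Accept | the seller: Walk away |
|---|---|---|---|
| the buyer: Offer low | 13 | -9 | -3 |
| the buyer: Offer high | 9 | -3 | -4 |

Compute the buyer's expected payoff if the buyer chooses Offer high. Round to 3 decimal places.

E[Offer high] = 0.2·(-3) + 0.8·(-4) = (-0.6) + (-3.2) = -3.8

-3.800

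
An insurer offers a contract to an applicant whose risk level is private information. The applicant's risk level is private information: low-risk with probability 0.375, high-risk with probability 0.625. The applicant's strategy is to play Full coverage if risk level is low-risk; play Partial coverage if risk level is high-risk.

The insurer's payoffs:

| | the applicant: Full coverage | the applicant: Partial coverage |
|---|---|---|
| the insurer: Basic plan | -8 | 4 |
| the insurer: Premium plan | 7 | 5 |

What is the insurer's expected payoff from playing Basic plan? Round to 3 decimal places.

-0.500

E[Basic plan] = 0.375·(-8) + 0.625·4 = (-3) + 2.5 = -0.5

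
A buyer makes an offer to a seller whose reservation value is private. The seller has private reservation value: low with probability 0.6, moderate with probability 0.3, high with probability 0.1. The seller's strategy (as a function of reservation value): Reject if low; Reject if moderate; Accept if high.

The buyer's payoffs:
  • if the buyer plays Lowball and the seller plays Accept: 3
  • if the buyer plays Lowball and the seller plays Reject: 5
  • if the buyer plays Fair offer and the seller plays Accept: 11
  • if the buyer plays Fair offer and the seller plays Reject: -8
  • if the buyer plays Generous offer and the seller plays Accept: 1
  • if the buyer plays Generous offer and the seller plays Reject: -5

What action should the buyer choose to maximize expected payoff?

Lowball

Compute the buyer's expected payoff for each action, taking the expectation over the seller's type.
E[Lowball] = 0.6·(5) + 0.3·(5) + 0.1·(3) = 4.8
E[Fair offer] = 0.6·(-8) + 0.3·(-8) + 0.1·(11) = -6.1
E[Generous offer] = 0.6·(-5) + 0.3·(-5) + 0.1·(1) = -4.4
Best response: Lowball (4.8 is the largest).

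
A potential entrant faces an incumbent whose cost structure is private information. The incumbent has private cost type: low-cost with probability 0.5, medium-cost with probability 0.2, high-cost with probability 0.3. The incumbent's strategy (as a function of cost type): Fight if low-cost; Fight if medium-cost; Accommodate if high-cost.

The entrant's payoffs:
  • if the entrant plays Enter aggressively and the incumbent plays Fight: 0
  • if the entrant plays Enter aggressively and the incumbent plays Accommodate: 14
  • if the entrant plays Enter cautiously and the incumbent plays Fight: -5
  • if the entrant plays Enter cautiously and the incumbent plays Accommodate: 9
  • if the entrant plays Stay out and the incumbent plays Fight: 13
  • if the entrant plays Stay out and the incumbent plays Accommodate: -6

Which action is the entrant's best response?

Stay out

E[Enter aggressively] = 0.5·(0) + 0.2·(0) + 0.3·(14) = 4.2
E[Enter cautiously] = 0.5·(-5) + 0.2·(-5) + 0.3·(9) = -0.8
E[Stay out] = 0.5·(13) + 0.2·(13) + 0.3·(-6) = 7.3
Best response: Stay out (7.3 is the largest).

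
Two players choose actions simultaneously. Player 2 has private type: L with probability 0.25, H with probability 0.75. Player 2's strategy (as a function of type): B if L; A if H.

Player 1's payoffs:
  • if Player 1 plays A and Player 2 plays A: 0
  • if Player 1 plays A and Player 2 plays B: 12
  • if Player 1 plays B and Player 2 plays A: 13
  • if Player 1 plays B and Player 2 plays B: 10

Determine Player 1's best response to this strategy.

Compute Player 1's expected payoff for each action, taking the expectation over Player 2's type.
E[A] = 0.25·(12) + 0.75·(0) = 3
E[B] = 0.25·(10) + 0.75·(13) = 12.25
Best response: B (12.25 is the largest).

B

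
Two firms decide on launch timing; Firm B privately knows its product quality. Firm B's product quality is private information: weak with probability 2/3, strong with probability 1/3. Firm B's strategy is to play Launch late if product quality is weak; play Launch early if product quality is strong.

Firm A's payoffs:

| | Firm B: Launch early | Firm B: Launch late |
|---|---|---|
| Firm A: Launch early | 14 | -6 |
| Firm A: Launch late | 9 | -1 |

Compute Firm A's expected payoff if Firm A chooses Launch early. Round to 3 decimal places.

0.667

Take the expectation over Firm B's product quality, weighting each type's action by its prior probability.
E[Launch early] = 2/3·(-6) + 1/3·14 = (-4) + 14/3 = 2/3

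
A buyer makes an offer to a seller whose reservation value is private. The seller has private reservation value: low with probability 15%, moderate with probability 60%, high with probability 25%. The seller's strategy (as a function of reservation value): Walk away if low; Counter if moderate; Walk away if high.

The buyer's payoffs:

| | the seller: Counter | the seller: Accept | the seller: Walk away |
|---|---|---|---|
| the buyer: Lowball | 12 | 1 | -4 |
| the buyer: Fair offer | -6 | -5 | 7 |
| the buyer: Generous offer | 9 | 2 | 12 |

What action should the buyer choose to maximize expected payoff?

Generous offer

Compute the buyer's expected payoff for each action, taking the expectation over the seller's type.
E[Lowball] = 0.15·(-4) + 0.6·(12) + 0.25·(-4) = 5.6
E[Fair offer] = 0.15·(7) + 0.6·(-6) + 0.25·(7) = -0.8
E[Generous offer] = 0.15·(12) + 0.6·(9) + 0.25·(12) = 10.2
Best response: Generous offer (10.2 is the largest).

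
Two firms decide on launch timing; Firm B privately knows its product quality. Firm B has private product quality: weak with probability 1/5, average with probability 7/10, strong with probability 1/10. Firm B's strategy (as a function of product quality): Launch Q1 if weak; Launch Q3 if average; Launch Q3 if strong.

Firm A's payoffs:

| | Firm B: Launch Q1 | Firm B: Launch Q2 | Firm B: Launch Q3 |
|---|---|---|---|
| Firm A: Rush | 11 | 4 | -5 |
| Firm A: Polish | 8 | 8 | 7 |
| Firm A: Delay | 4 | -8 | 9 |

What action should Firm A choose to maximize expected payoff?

Delay

Compute Firm A's expected payoff for each action, taking the expectation over Firm B's type.
E[Rush] = 1/5·(11) + 7/10·(-5) + 1/10·(-5) = -9/5
E[Polish] = 1/5·(8) + 7/10·(7) + 1/10·(7) = 36/5
E[Delay] = 1/5·(4) + 7/10·(9) + 1/10·(9) = 8
Best response: Delay (8 is the largest).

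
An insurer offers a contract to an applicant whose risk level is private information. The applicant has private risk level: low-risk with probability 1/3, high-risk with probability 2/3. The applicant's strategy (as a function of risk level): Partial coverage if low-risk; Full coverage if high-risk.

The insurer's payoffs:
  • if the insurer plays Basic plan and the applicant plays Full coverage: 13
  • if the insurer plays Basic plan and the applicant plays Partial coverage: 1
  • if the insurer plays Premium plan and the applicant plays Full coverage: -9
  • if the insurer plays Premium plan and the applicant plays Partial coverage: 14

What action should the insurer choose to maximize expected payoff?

E[Basic plan] = 1/3·(1) + 2/3·(13) = 9
E[Premium plan] = 1/3·(14) + 2/3·(-9) = -4/3
Best response: Basic plan (9 is the largest).

Basic plan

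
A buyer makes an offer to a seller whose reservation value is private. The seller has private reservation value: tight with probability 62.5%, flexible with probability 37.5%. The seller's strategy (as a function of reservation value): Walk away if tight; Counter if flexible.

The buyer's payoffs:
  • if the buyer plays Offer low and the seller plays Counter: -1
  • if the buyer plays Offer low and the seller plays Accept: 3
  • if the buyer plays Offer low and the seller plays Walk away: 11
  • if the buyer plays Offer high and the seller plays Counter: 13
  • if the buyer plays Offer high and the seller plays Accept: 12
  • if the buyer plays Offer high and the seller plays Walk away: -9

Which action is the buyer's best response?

E[Offer low] = 0.625·(11) + 0.375·(-1) = 6.5
E[Offer high] = 0.625·(-9) + 0.375·(13) = -0.75
Best response: Offer low (6.5 is the largest).

Offer low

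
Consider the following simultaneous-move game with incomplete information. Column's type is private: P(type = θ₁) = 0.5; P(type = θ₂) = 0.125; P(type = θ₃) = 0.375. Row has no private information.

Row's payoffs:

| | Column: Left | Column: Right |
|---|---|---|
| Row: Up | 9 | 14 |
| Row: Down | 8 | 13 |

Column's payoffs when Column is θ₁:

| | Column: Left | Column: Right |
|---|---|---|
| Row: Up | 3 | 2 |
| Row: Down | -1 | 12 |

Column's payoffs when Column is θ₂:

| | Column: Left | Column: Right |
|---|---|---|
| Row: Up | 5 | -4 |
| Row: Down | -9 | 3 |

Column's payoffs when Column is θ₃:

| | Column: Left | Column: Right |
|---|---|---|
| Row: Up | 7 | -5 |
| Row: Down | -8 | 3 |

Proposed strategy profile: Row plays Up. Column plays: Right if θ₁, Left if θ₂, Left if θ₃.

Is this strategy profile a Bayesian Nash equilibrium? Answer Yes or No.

No

Row plays Up: E[Up] = 0.5·(14) + 0.125·(9) + 0.375·(9) = 11.5; E[Down] = 10.5. Best-responding. ✓
Column (type θ₁), facing Up: Left gives 3, Right gives 2. Proposed Right is not best — profitable deviation exists. ✗
Column (type θ₂), facing Up: Left gives 5, Right gives -4. Proposed Left is best. ✓
Column (type θ₃), facing Up: Left gives 7, Right gives -5. Proposed Left is best. ✓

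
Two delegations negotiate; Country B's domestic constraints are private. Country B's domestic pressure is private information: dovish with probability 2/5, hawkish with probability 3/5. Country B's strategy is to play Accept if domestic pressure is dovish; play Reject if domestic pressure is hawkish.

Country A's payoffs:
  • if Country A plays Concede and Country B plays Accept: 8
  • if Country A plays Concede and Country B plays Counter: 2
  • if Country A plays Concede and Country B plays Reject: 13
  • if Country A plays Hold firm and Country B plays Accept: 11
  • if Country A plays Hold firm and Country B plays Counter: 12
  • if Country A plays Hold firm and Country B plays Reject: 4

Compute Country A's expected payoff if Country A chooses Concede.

11

E[Concede] = 2/5·8 + 3/5·13 = 16/5 + 39/5 = 11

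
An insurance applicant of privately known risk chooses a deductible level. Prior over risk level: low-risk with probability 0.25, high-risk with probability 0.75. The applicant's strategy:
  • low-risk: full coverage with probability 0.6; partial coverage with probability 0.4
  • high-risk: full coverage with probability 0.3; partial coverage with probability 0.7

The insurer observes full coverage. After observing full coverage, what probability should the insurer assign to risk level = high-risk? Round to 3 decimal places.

0.600

P(full coverage) = 0.25·0.6 + 0.75·0.3 = 0.375
P(high-risk | full coverage) = (0.75·0.3) / 0.375 = 0.225 / 0.375 = 0.6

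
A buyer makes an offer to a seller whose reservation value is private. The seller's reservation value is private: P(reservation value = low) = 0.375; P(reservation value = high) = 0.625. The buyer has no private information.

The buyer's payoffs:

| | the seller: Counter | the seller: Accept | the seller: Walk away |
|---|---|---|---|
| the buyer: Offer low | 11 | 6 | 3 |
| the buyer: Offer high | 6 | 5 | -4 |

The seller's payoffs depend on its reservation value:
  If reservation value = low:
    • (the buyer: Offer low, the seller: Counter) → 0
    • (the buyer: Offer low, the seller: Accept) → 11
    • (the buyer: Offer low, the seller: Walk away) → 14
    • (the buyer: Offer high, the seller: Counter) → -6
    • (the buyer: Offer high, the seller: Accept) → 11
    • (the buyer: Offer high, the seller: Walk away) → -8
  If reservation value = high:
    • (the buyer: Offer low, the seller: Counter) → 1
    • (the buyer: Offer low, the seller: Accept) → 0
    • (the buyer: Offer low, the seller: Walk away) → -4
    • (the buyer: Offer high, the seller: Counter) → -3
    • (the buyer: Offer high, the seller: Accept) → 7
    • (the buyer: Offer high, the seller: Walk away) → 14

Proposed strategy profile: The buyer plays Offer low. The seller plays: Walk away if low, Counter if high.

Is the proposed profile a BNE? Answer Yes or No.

Yes

A profile is a BNE iff every type of every player is best-responding given beliefs about the other side.
The buyer plays Offer low: E[Offer low] = 0.375·(3) + 0.625·(11) = 8; E[Offer high] = 2.25. Best-responding. ✓
The seller (reservation value low), facing Offer low: Counter gives 0, Accept gives 11, Walk away gives 14. Proposed Walk away is best. ✓
The seller (reservation value high), facing Offer low: Counter gives 1, Accept gives 0, Walk away gives -4. Proposed Counter is best. ✓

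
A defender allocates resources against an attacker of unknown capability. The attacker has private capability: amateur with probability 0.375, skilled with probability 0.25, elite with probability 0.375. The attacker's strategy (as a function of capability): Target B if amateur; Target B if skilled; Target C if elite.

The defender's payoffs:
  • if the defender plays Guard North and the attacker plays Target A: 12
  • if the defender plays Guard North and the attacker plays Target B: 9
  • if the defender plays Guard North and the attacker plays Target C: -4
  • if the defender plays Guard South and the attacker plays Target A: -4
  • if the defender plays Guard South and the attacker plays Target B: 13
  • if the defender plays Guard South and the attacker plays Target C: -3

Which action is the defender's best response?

Guard South

E[Guard North] = 0.375·(9) + 0.25·(9) + 0.375·(-4) = 4.125
E[Guard South] = 0.375·(13) + 0.25·(13) + 0.375·(-3) = 7
Best response: Guard South (7 is the largest).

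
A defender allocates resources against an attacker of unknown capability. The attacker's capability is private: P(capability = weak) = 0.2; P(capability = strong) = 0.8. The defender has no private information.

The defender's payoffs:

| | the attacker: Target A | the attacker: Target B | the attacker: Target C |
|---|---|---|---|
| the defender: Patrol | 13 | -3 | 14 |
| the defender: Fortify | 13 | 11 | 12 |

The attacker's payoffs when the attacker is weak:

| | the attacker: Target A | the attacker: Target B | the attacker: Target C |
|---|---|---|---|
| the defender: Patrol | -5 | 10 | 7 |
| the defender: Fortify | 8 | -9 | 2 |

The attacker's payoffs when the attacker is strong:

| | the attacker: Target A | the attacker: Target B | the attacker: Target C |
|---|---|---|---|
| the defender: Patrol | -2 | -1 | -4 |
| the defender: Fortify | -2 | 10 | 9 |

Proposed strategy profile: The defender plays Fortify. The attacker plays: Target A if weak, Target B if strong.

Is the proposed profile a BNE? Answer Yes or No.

Yes

A profile is a BNE iff every type of every player is best-responding given beliefs about the other side.
The defender plays Fortify: E[Fortify] = 0.2·(13) + 0.8·(11) = 11.4; E[Patrol] = 0.2. Best-responding. ✓
The attacker (capability weak), facing Fortify: Target A gives 8, Target B gives -9, Target C gives 2. Proposed Target A is best. ✓
The attacker (capability strong), facing Fortify: Target A gives -2, Target B gives 10, Target C gives 9. Proposed Target B is best. ✓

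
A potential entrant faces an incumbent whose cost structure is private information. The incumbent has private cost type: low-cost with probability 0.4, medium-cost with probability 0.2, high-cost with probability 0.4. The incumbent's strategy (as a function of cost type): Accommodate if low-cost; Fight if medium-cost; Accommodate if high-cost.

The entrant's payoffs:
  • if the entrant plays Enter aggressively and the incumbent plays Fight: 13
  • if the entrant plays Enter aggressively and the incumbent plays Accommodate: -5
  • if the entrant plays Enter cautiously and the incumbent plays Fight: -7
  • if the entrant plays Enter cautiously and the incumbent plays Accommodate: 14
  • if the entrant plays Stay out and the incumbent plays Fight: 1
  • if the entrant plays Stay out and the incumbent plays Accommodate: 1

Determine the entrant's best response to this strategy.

Enter cautiously

Compute the entrant's expected payoff for each action, taking the expectation over the incumbent's type.
E[Enter aggressively] = 0.4·(-5) + 0.2·(13) + 0.4·(-5) = -1.4
E[Enter cautiously] = 0.4·(14) + 0.2·(-7) + 0.4·(14) = 9.8
E[Stay out] = 0.4·(1) + 0.2·(1) + 0.4·(1) = 1
Best response: Enter cautiously (9.8 is the largest).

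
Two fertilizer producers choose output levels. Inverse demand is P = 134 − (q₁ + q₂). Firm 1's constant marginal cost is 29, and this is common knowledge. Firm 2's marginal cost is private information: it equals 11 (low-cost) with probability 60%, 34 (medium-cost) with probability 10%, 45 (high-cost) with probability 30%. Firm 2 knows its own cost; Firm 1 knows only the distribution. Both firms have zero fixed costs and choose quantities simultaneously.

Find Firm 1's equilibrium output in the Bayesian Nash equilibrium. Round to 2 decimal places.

Each type of Firm 2 best-responds to q₁; Firm 1 best-responds to the expected q₂ over Firm 2's types.
Firm 2 with cost c maximizes (134 − (q₁+q₂) − c)·q₂, giving q₂(c) = (134 − c − q₁)/2.
E[c₂] = 0.6·11 + 0.1·34 + 0.3·45 = 23.5
Firm 1's FOC against E[q₂] yields q₁ = (134 − 2·29 + E[c₂])/3 = (134 − 58 + 23.5)/3 = 33.1667.

33.17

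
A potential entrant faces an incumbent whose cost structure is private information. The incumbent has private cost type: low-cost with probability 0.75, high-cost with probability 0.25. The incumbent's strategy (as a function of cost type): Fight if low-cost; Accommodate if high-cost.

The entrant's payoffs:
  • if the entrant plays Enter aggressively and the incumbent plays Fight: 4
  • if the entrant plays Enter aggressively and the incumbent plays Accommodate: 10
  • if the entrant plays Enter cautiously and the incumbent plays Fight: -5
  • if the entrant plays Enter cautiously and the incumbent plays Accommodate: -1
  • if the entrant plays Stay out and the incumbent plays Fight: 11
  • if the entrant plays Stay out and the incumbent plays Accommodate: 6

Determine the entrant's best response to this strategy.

E[Enter aggressively] = 0.75·(4) + 0.25·(10) = 5.5
E[Enter cautiously] = 0.75·(-5) + 0.25·(-1) = -4
E[Stay out] = 0.75·(11) + 0.25·(6) = 9.75
Best response: Stay out (9.75 is the largest).

Stay out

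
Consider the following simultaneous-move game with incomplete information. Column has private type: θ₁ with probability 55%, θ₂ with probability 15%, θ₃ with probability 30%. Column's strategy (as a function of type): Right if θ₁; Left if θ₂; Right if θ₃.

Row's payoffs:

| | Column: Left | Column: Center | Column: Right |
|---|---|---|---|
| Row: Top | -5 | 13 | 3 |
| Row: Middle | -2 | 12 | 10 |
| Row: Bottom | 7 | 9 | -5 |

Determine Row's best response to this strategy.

E[Top] = 0.55·(3) + 0.15·(-5) + 0.3·(3) = 1.8
E[Middle] = 0.55·(10) + 0.15·(-2) + 0.3·(10) = 8.2
E[Bottom] = 0.55·(-5) + 0.15·(7) + 0.3·(-5) = -3.2
Best response: Middle (8.2 is the largest).

Middle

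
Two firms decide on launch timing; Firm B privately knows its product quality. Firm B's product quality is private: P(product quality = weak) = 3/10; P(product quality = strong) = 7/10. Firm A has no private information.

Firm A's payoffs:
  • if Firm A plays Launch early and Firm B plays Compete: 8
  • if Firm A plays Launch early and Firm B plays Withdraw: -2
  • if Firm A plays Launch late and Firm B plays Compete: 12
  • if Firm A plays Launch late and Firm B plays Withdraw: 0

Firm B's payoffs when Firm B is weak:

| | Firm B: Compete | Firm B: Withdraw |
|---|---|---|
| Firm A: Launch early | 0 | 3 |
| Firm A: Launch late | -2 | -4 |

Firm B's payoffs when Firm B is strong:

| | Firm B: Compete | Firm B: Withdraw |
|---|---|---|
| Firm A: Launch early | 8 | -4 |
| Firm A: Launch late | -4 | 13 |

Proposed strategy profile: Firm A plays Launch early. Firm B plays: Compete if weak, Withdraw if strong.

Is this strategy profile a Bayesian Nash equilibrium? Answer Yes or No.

Firm A plays Launch early: E[Launch early] = 3/10·(8) + 7/10·(-2) = 1; E[Launch late] = 18/5. Not best-responding. ✗
Firm B (product quality weak), facing Launch early: Compete gives 0, Withdraw gives 3. Proposed Compete is not best — profitable deviation exists. ✗
Firm B (product quality strong), facing Launch early: Compete gives 8, Withdraw gives -4. Proposed Withdraw is not best — profitable deviation exists. ✗

No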